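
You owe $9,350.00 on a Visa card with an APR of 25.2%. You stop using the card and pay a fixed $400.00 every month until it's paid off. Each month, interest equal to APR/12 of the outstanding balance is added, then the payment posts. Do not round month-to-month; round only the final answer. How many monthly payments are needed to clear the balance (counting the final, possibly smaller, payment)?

33 months

Monthly rate r = 25.2%/12 = 2.1% = 0.021.
Recurrence: B ← B·(1+r) − $400.00.
Month 1: interest $196.35; balance after payment $9,146.35.
Month 2: interest $192.07; balance after payment $8,938.42.
Closed form: n = −ln(1 − rB₀/P)/ln(1+r) = −ln(0.50913)/ln(1.021) ≈ 32.482, so the balance reaches zero during payment 33.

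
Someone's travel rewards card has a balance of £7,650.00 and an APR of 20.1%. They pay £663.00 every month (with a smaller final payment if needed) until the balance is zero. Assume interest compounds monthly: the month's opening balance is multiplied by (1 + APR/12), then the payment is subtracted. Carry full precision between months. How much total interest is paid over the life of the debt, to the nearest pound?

Monthly rate r = 20.1%/12 = 1.675% = 0.01675.
Payoff takes n = ⌈−ln(1 − rB₀/P)/ln(1+r)⌉ = ⌈12.929⌉ = 13 payments; the last is £616.22.
Total paid = 12·£663.00 + £616.22 = £8,572.22.
Total interest = total paid − principal = £8,572.22 − £7,650.00 = £922.22.

£922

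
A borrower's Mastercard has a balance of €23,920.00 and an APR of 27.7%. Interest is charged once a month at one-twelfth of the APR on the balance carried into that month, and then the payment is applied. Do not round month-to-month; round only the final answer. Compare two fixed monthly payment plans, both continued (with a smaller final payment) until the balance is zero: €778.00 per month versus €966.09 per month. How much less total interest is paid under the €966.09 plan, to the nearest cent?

Monthly rate r = 27.7%/12 = 2.30833% = 0.0230833.
At €778.00/mo: n = ⌈−ln(1 − rB₀/P)/ln(1+r)⌉ = 55 payments (last €156.17); total interest = total paid − €23,920.00 = €18,248.17.
At €966.09/mo: 38 payments (last €135.48); total interest €11,960.81.
Interest saved = €18,248.17 − €11,960.81 = €6,287.36.

€6,287.36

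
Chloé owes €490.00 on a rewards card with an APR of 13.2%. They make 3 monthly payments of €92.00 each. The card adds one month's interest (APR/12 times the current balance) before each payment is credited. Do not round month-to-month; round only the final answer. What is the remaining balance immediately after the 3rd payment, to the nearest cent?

Monthly rate r = 13.2%/12 = 1.1% = 0.011.
Each month: B ← B·(1+r) − €92.00.
Month 1: interest €5.39; balance after payment €403.39.
Month 2: interest €4.44; balance after payment €315.83.
Month 3: interest €3.47; balance after payment €227.30.

€227.30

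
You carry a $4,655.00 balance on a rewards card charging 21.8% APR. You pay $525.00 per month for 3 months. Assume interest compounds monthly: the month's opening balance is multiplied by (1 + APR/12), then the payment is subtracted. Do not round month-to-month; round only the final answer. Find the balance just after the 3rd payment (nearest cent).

Monthly rate r = 21.8%/12 = 1.81667% = 0.0181667.
Each month: B ← B·(1+r) − $525.00.
Month 1: interest $84.57; balance after payment $4,214.57.
Month 2: interest $76.56; balance after payment $3,766.13.
Month 3: interest $68.42; balance after payment $3,309.55.

$3,309.55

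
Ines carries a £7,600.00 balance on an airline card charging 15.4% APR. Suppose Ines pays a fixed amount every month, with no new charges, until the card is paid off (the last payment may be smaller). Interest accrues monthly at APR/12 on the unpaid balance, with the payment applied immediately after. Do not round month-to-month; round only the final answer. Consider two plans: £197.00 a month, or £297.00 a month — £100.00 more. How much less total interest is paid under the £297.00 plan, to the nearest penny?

£1,285.68

Monthly rate r = 15.4%/12 = 1.28333% = 0.0128333.
At £197.00/mo: n = ⌈−ln(1 − rB₀/P)/ln(1+r)⌉ = 54 payments (last £116.82); total interest = total paid − £7,600.00 = £2,957.82.
At £297.00/mo: 32 payments (last £65.14); total interest £1,672.14.
Interest saved = £2,957.82 − £1,672.14 = £1,285.68.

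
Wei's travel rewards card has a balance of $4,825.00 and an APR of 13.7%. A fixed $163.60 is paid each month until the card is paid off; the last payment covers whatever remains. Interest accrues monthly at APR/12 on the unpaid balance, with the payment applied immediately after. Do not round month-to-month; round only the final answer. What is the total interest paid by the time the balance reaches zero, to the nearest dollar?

Monthly rate r = 13.7%/12 = 1.14167% = 0.0114167.
Payoff takes n = ⌈−ln(1 − rB₀/P)/ln(1+r)⌉ = ⌈36.165⌉ = 37 payments; the last is $27.05.
Total paid = 36·$163.60 + $27.05 = $5,916.65.
Total interest = total paid − principal = $5,916.65 − $4,825.00 = $1,091.65.

$1,092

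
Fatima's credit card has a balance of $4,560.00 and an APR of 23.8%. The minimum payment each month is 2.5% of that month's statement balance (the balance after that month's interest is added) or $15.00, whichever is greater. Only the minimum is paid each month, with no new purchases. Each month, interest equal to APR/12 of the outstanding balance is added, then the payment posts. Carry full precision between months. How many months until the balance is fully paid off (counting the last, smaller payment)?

Monthly rate r = 23.8%/12 = 1.98333% = 0.0198333.
While 2.5% of the post-interest balance exceeds $15.00, each month B ← (B·(1+r))·(1 − 0.025), i.e. B shrinks by the factor (1+r)·0.975 = 0.99434.
This holds for months 1–361. Entering month 362 the balance is $587.05; 2.5% of the post-interest balance is now below $15.00, so the flat $15.00 minimum applies from here.
From month 362 a fixed $15.00 at rate r clears $587.05 in 77 more payments. Total: 361 + 77 = 438 months.

438 months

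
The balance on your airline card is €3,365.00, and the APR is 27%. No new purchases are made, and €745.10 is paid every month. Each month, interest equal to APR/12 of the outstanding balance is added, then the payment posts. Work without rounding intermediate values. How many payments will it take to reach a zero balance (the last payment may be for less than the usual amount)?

5 months

Monthly rate r = 27%/12 = 2.25% = 0.0225.
Recurrence: B ← B·(1+r) − €745.10.
Month 1: interest €75.71; balance after payment €2,695.61.
Month 2: interest €60.65; balance after payment €2,011.16.
Month 3: interest €45.25; balance after payment €1,311.31.
Month 4: interest €29.50; balance after payment €595.72.
Month 5: interest €13.40; balance after payment €0.00.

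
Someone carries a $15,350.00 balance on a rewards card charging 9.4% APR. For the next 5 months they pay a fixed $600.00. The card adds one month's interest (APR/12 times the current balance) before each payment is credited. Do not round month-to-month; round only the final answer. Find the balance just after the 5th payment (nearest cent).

Monthly rate r = 9.4%/12 = 0.783333% = 0.00783333.
Each month: B ← B·(1+r) − $600.00.
Month 1: interest $120.24; balance after payment $14,870.24.
Month 2: interest $116.48; balance after payment $14,386.73.
Month 3: interest $112.70; balance after payment $13,899.42.
Month 4: interest $108.88; balance after payment $13,408.30.
Month 5: interest $105.03; balance after payment $12,913.33.

$12,913.33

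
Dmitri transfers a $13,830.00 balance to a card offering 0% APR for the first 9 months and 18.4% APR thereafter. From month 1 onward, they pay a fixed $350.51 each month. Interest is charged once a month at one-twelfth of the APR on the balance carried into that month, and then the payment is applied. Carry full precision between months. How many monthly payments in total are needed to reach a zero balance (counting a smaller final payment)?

Promo months 1–9 at r₀ = 0%/12 = 0; months 10+ at r₁ = 18.4%/12 = 0.0153333.
After month 9 (no interest yet): B = $13,830.00 − 9·$350.51 = $10,675.41.
Then at r₁ with $350.51/mo: n₂ = −ln(1 − r₁·B/P)/ln(1+r₁) ≈ 41.35 → 42 more payments.

51 payments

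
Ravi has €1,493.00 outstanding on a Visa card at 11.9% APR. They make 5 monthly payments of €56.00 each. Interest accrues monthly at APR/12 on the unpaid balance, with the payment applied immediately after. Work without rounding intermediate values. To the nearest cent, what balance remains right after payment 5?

Monthly rate r = 11.9%/12 = 0.991667% = 0.00991667.
Each month: B ← B·(1+r) − €56.00.
Month 1: interest €14.81; balance after payment €1,451.81.
Month 2: interest €14.40; balance after payment €1,410.20.
Month 3: interest €13.98; balance after payment €1,368.19.
Month 4: interest €13.57; balance after payment €1,325.76.
Month 5: interest €13.15; balance after payment €1,282.90.

€1,282.90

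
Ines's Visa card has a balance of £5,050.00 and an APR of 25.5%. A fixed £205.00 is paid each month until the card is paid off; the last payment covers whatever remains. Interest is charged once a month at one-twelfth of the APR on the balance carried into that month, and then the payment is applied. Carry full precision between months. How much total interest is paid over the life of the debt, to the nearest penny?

Monthly rate r = 25.5%/12 = 2.125% = 0.02125.
Payoff takes n = ⌈−ln(1 − rB₀/P)/ln(1+r)⌉ = ⌈35.251⌉ = 36 payments; the last is £51.87.
Total paid = 35·£205.00 + £51.87 = £7,226.87.
Total interest = total paid − principal = £7,226.87 − £5,050.00 = £2,176.87.

£2,176.87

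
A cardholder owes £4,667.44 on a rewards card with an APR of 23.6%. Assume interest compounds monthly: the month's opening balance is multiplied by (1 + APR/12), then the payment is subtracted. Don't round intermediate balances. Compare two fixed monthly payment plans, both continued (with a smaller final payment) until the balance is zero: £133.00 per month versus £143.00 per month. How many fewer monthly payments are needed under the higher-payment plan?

Monthly rate r = 23.6%/12 = 1.96667% = 0.0196667.
At £133.00/mo: n = ⌈−ln(1 − rB₀/P)/ln(1+r)⌉ = 61 payments (last £21.99); total interest = total paid − £4,667.44 = £3,334.55.
At £143.00/mo: 53 payments (last £104.74); total interest £2,873.30.
Payments saved = 61 − 53 = 8.

8 fewer payments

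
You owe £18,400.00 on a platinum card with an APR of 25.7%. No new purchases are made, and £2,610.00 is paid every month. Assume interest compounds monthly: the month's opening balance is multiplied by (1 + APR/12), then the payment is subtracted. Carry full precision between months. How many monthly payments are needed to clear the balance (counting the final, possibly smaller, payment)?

Monthly rate r = 25.7%/12 = 2.14167% = 0.0214167.
Recurrence: B ← B·(1+r) − £2,610.00.
Month 1: interest £394.07; balance after payment £16,184.07.
Month 2: interest £346.61; balance after payment £13,920.68.
Closed form: n = −ln(1 − rB₀/P)/ln(1+r) = −ln(0.84902)/ln(1.02142) ≈ 7.724, so the balance reaches zero during payment 8.

8 months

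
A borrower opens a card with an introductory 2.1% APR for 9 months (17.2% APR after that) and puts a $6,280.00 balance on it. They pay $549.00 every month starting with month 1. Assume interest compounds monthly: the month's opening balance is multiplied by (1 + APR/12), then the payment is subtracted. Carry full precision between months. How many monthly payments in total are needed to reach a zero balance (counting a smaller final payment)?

12 months

Promo months 1–9 at r₀ = 2.1%/12 = 0.00175; months 10+ at r₁ = 17.2%/12 = 0.0143333.
After month 9: iterate B ← B·(1+r₀) − $549.00 for 9 months → $1,403.88.
Then at r₁ with $549.00/mo: n₂ = −ln(1 − r₁·B/P)/ln(1+r₁) ≈ 2.62 → 3 more payments.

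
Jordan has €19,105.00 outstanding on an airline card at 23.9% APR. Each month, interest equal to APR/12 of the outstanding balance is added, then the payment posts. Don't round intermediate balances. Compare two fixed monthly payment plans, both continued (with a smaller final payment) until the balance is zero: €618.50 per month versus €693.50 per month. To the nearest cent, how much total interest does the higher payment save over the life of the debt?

Monthly rate r = 23.9%/12 = 1.99167% = 0.0199167.
At €618.50/mo: n = ⌈−ln(1 − rB₀/P)/ln(1+r)⌉ = 49 payments (last €266.68); total interest = total paid − €19,105.00 = €10,849.68.
At €693.50/mo: 41 payments (last €238.43); total interest €8,873.43.
Interest saved = €10,849.68 − €8,873.43 = €1,976.25.

€1,976.25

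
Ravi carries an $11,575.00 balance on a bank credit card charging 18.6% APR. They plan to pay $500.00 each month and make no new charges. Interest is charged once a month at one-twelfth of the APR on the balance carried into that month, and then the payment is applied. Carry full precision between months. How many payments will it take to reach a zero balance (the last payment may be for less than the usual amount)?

Monthly rate r = 18.6%/12 = 1.55% = 0.0155.
Recurrence: B ← B·(1+r) − $500.00.
Month 1: interest $179.41; balance after payment $11,254.41.
Month 2: interest $174.44; balance after payment $10,928.86.
Closed form: n = −ln(1 − rB₀/P)/ln(1+r) = −ln(0.64117)/ln(1.0155) ≈ 28.896, so the balance reaches zero during payment 29.

29 months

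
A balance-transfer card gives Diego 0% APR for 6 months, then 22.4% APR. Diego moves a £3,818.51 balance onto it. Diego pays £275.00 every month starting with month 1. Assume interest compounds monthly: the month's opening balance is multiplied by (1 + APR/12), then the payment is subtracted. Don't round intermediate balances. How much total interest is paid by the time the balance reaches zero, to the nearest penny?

£199.65

Promo months 1–6 at r₀ = 0%/12 = 0; months 7+ at r₁ = 22.4%/12 = 0.0186667.
After month 6 (no interest yet): B = £3,818.51 − 6·£275.00 = £2,168.51.
Then at r₁ with £275.00/mo: n₂ = −ln(1 − r₁·B/P)/ln(1+r₁) ≈ 8.61 → 9 more payments.
Total paid = 14·£275.00 + £168.16 = £4,018.16; interest = £4,018.16 − £3,818.51 = £199.65.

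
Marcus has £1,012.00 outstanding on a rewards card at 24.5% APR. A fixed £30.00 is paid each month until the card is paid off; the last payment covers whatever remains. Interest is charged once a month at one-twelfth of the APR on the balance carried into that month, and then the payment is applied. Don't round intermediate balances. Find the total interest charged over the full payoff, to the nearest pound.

Monthly rate r = 24.5%/12 = 2.04167% = 0.0204167.
Payoff takes n = ⌈−ln(1 − rB₀/P)/ln(1+r)⌉ = ⌈57.744⌉ = 58 payments; the last is £22.38.
Total paid = 57·£30.00 + £22.38 = £1,732.38.
Total interest = total paid − principal = £1,732.38 − £1,012.00 = £720.38.

£720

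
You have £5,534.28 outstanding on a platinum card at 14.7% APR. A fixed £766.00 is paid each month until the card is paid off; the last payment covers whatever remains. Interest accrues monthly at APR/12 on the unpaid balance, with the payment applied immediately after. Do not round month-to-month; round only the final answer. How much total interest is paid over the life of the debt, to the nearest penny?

Monthly rate r = 14.7%/12 = 1.225% = 0.01225.
Payoff takes n = ⌈−ln(1 − rB₀/P)/ln(1+r)⌉ = ⌈7.611⌉ = 8 payments; the last is £469.20.
Total paid = 7·£766.00 + £469.20 = £5,831.20.
Total interest = total paid − principal = £5,831.20 − £5,534.28 = £296.92.

£296.92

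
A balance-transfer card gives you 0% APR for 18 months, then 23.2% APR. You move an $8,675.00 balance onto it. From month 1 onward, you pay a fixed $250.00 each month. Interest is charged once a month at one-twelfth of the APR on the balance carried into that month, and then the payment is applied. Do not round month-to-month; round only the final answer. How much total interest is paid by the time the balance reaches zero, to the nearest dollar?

Promo months 1–18 at r₀ = 0%/12 = 0; months 19+ at r₁ = 23.2%/12 = 0.0193333.
After month 18 (no interest yet): B = $8,675.00 − 18·$250.00 = $4,175.00.
Then at r₁ with $250.00/mo: n₂ = −ln(1 − r₁·B/P)/ln(1+r₁) ≈ 20.36 → 21 more payments.
Total paid = 38·$250.00 + $90.78 = $9,590.78; interest = $9,590.78 − $8,675.00 = $915.78.

$916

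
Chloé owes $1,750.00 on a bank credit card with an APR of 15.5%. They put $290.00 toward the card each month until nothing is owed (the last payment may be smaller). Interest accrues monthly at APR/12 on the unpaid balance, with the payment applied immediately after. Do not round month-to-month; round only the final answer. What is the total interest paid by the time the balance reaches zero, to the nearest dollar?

Monthly rate r = 15.5%/12 = 1.29167% = 0.0129167.
Payoff takes n = ⌈−ln(1 − rB₀/P)/ln(1+r)⌉ = ⌈6.323⌉ = 7 payments; the last is $94.12.
Total paid = 6·$290.00 + $94.12 = $1,834.12.
Total interest = total paid − principal = $1,834.12 − $1,750.00 = $84.12.

$84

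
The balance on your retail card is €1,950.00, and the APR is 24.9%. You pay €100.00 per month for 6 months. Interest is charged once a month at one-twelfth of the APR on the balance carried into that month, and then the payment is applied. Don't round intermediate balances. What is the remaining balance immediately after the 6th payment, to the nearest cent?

Monthly rate r = 24.9%/12 = 2.075% = 0.02075.
Each month: B ← B·(1+r) − €100.00.
Month 1: interest €40.46; balance after payment €1,890.46.
Month 2: interest €39.23; balance after payment €1,829.69.
Month 3: interest €37.97; balance after payment €1,767.66.
Month 4: interest €36.68; balance after payment €1,704.33.
Month 5: interest €35.36; balance after payment €1,639.70.
Month 6: interest €34.02; balance after payment €1,573.72.

€1,573.72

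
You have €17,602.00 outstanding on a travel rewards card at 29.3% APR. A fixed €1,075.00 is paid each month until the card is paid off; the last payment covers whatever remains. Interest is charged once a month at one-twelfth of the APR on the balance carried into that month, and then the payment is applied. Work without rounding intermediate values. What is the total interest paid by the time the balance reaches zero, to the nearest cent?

Monthly rate r = 29.3%/12 = 2.44167% = 0.0244167.
Payoff takes n = ⌈−ln(1 − rB₀/P)/ln(1+r)⌉ = ⌈21.162⌉ = 22 payments; the last is €175.45.
Total paid = 21·€1,075.00 + €175.45 = €22,750.45.
Total interest = total paid − principal = €22,750.45 − €17,602.00 = €5,148.45.

€5,148.45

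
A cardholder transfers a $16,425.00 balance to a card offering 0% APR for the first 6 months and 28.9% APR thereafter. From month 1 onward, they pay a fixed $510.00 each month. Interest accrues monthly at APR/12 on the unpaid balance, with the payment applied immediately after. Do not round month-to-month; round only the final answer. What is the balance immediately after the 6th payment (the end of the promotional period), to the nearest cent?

$13,365.00

Promo months 1–6 at r₀ = 0%/12 = 0; months 7+ at r₁ = 28.9%/12 = 0.0240833.
After month 6 (no interest yet): B = $16,425.00 − 6·$510.00 = $13,365.00.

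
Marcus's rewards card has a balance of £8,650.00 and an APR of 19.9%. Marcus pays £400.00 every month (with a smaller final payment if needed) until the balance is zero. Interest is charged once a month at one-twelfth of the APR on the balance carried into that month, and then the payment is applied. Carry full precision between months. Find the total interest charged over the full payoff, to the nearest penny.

£2,151.15

Monthly rate r = 19.9%/12 = 1.65833% = 0.0165833.
Payoff takes n = ⌈−ln(1 − rB₀/P)/ln(1+r)⌉ = ⌈27.003⌉ = 28 payments; the last is £1.15.
Total paid = 27·£400.00 + £1.15 = £10,801.15.
Total interest = total paid − principal = £10,801.15 − £8,650.00 = £2,151.15.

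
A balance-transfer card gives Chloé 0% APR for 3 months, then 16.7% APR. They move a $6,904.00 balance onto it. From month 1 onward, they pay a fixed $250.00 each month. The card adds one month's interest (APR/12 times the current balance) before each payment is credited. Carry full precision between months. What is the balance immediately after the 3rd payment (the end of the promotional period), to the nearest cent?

$6,154.00

Promo months 1–3 at r₀ = 0%/12 = 0; months 4+ at r₁ = 16.7%/12 = 0.0139167.
After month 3 (no interest yet): B = $6,904.00 − 3·$250.00 = $6,154.00.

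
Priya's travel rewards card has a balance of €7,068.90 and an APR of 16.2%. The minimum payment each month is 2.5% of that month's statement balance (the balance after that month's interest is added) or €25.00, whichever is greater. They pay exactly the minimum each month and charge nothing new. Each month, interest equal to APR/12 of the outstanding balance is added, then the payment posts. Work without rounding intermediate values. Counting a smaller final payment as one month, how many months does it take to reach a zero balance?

Monthly rate r = 16.2%/12 = 1.35% = 0.0135.
While 2.5% of the post-interest balance exceeds €25.00, each month B ← (B·(1+r))·(1 − 0.025), i.e. B shrinks by the factor (1+r)·0.975 = 0.98816.
This holds for months 1–166. Entering month 167 the balance is €979.18; 2.5% of the post-interest balance is now below €25.00, so the flat €25.00 minimum applies from here.
From month 167 a fixed €25.00 at rate r clears €979.18 in 57 more payments. Total: 166 + 57 = 223 months.

223 months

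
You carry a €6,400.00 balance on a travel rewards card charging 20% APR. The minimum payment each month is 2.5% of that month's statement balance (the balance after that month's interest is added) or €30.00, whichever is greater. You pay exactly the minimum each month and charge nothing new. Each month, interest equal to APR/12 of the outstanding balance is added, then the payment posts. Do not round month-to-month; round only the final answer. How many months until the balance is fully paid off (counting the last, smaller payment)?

257 months

Monthly rate r = 20%/12 = 1.66667% = 0.0166667.
While 2.5% of the post-interest balance exceeds €30.00, each month B ← (B·(1+r))·(1 − 0.025), i.e. B shrinks by the factor (1+r)·0.975 = 0.99125.
This holds for months 1–193. Entering month 194 the balance is €1,173.65; 2.5% of the post-interest balance is now below €30.00, so the flat €30.00 minimum applies from here.
From month 194 a fixed €30.00 at rate r clears €1,173.65 in 64 more payments. Total: 193 + 64 = 257 months.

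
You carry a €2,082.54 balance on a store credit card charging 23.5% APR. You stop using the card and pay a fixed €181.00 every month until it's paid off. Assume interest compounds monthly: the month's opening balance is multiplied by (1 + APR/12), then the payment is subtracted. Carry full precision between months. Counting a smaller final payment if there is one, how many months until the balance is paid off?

Monthly rate r = 23.5%/12 = 1.95833% = 0.0195833.
Recurrence: B ← B·(1+r) − €181.00.
Month 1: interest €40.78; balance after payment €1,942.32.
Month 2: interest €38.04; balance after payment €1,799.36.
Closed form: n = −ln(1 − rB₀/P)/ln(1+r) = −ln(0.77468)/ln(1.01958) ≈ 13.164, so the balance reaches zero during payment 14.

14 months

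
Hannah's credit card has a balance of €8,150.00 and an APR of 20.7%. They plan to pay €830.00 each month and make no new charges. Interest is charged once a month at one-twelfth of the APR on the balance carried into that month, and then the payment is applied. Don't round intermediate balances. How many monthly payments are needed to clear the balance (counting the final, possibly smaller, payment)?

Monthly rate r = 20.7%/12 = 1.725% = 0.01725.
Recurrence: B ← B·(1+r) − €830.00.
Month 1: interest €140.59; balance after payment €7,460.59.
Month 2: interest €128.70; balance after payment €6,759.28.
Closed form: n = −ln(1 − rB₀/P)/ln(1+r) = −ln(0.83062)/ln(1.01725) ≈ 10.851, so the balance reaches zero during payment 11.

11 months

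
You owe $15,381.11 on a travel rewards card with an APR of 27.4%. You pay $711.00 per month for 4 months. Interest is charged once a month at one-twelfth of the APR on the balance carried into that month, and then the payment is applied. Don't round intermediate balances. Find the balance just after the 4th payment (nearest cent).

Monthly rate r = 27.4%/12 = 2.28333% = 0.0228333.
Each month: B ← B·(1+r) − $711.00.
Month 1: interest $351.20; balance after payment $15,021.31.
Month 2: interest $342.99; balance after payment $14,653.30.
Month 3: interest $334.58; balance after payment $14,276.88.
Month 4: interest $325.99; balance after payment $13,891.87.

$13,891.87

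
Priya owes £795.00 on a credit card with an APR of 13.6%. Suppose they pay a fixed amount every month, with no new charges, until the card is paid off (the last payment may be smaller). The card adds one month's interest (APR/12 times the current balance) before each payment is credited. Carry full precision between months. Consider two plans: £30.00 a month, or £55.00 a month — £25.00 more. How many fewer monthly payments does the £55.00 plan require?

16 fewer payments

Monthly rate r = 13.6%/12 = 1.13333% = 0.0113333.
At £30.00/mo: n = ⌈−ln(1 − rB₀/P)/ln(1+r)⌉ = 32 payments (last £20.78); total interest = total paid − £795.00 = £155.78.
At £55.00/mo: 16 payments (last £48.18); total interest £78.18.
Payments saved = 32 − 16 = 16.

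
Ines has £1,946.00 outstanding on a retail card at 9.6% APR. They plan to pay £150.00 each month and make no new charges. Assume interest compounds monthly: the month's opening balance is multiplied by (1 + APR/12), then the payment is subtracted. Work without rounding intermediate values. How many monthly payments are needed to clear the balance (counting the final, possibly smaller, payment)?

Monthly rate r = 9.6%/12 = 0.8% = 0.008.
Recurrence: B ← B·(1+r) − £150.00.
Month 1: interest £15.57; balance after payment £1,811.57.
Month 2: interest £14.49; balance after payment £1,676.06.
Closed form: n = −ln(1 − rB₀/P)/ln(1+r) = −ln(0.89621)/ln(1.008) ≈ 13.752, so the balance reaches zero during payment 14.

14 months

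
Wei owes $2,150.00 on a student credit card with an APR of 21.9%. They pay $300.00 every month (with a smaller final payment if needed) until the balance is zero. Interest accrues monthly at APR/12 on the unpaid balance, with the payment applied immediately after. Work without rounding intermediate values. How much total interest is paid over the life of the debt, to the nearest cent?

$175.67

Monthly rate r = 21.9%/12 = 1.825% = 0.01825.
Payoff takes n = ⌈−ln(1 − rB₀/P)/ln(1+r)⌉ = ⌈7.751⌉ = 8 payments; the last is $225.67.
Total paid = 7·$300.00 + $225.67 = $2,325.67.
Total interest = total paid − principal = $2,325.67 − $2,150.00 = $175.67.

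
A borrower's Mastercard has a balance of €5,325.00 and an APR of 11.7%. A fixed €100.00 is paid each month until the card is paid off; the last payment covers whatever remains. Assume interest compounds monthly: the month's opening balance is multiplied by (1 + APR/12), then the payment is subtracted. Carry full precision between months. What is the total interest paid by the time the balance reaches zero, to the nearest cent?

Monthly rate r = 11.7%/12 = 0.975% = 0.00975.
Payoff takes n = ⌈−ln(1 − rB₀/P)/ln(1+r)⌉ = ⌈75.471⌉ = 76 payments; the last is €47.22.
Total paid = 75·€100.00 + €47.22 = €7,547.22.
Total interest = total paid − principal = €7,547.22 − €5,325.00 = €2,222.22.

€2,222.22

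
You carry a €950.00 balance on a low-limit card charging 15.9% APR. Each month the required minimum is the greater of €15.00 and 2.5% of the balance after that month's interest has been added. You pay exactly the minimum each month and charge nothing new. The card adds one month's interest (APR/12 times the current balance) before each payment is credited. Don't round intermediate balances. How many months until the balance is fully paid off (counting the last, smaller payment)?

Monthly rate r = 15.9%/12 = 1.325% = 0.01325.
While 2.5% of the post-interest balance exceeds €15.00, each month B ← (B·(1+r))·(1 − 0.025), i.e. B shrinks by the factor (1+r)·0.975 = 0.98792.
This holds for months 1–39. Entering month 40 the balance is €591.36; 2.5% of the post-interest balance is now below €15.00, so the flat €15.00 minimum applies from here.
From month 40 a fixed €15.00 at rate r clears €591.36 in 57 more payments. Total: 39 + 57 = 96 months.

96 months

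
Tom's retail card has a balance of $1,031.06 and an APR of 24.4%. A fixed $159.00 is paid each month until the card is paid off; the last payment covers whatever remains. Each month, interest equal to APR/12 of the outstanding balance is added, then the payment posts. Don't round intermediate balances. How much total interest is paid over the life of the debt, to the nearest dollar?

Monthly rate r = 24.4%/12 = 2.03333% = 0.0203333.
Payoff takes n = ⌈−ln(1 − rB₀/P)/ln(1+r)⌉ = ⌈7.024⌉ = 8 payments; the last is $3.91.
Total paid = 7·$159.00 + $3.91 = $1,116.91.
Total interest = total paid − principal = $1,116.91 − $1,031.06 = $85.85.

$86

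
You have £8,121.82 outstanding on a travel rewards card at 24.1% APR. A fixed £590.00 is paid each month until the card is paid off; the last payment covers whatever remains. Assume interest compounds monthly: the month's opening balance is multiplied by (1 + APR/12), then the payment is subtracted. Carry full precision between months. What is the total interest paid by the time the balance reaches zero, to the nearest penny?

Monthly rate r = 24.1%/12 = 2.00833% = 0.0200833.
Payoff takes n = ⌈−ln(1 − rB₀/P)/ln(1+r)⌉ = ⌈16.274⌉ = 17 payments; the last is £163.01.
Total paid = 16·£590.00 + £163.01 = £9,603.01.
Total interest = total paid − principal = £9,603.01 − £8,121.82 = £1,481.19.

£1,481.19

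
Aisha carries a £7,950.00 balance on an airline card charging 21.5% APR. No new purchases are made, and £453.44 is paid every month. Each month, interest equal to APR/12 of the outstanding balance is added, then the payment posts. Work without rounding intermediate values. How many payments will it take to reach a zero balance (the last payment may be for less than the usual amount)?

Monthly rate r = 21.5%/12 = 1.79167% = 0.0179167.
Recurrence: B ← B·(1+r) − £453.44.
Month 1: interest £142.44; balance after payment £7,639.00.
Month 2: interest £136.87; balance after payment £7,322.42.
Closed form: n = −ln(1 − rB₀/P)/ln(1+r) = −ln(0.68587)/ln(1.01792) ≈ 21.233, so the balance reaches zero during payment 22.

22 payments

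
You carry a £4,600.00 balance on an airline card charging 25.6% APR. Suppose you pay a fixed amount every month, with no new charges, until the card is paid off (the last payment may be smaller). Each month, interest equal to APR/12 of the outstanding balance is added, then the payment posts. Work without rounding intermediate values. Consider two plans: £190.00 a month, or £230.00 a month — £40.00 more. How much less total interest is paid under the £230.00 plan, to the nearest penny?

£479.55

Monthly rate r = 25.6%/12 = 2.13333% = 0.0213333.
At £190.00/mo: n = ⌈−ln(1 − rB₀/P)/ln(1+r)⌉ = 35 payments (last £81.33); total interest = total paid − £4,600.00 = £1,941.33.
At £230.00/mo: 27 payments (last £81.78); total interest £1,461.78.
Interest saved = £1,941.33 − £1,461.78 = £479.55.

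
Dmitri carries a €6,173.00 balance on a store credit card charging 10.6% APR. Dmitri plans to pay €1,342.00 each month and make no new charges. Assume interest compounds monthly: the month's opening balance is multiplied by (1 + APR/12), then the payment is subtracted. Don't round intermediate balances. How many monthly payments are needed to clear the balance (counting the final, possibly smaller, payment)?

5 payments

Monthly rate r = 10.6%/12 = 0.883333% = 0.00883333.
Recurrence: B ← B·(1+r) − €1,342.00.
Month 1: interest €54.53; balance after payment €4,885.53.
Month 2: interest €43.16; balance after payment €3,586.68.
Month 3: interest €31.68; balance after payment €2,276.37.
Month 4: interest €20.11; balance after payment €954.47.
Month 5: interest €8.43; balance after payment €0.00.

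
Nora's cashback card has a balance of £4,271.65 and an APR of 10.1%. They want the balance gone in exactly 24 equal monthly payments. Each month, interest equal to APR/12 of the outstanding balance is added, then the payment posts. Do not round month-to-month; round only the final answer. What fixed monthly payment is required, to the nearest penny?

£197.31

Monthly rate r = 10.1%/12 = 0.841667% = 0.00841667.
Level-payment amortization: P = B₀·r / (1 − (1+r)^(−n)) = 4271.65·0.00841667 / (1 − 1.00842^(−24)).
Denominator 1 − (1+r)^(−24) = 0.182214054.
P = 35.9531 / 0.182214054 ≈ 197.31.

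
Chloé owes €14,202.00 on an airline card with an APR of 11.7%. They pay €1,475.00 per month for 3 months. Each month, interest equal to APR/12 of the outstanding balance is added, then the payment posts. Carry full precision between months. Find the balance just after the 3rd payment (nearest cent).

Monthly rate r = 11.7%/12 = 0.975% = 0.00975.
Each month: B ← B·(1+r) − €1,475.00.
Month 1: interest €138.47; balance after payment €12,865.47.
Month 2: interest €125.44; balance after payment €11,515.91.
Month 3: interest €112.28; balance after payment €10,153.19.

€10,153.19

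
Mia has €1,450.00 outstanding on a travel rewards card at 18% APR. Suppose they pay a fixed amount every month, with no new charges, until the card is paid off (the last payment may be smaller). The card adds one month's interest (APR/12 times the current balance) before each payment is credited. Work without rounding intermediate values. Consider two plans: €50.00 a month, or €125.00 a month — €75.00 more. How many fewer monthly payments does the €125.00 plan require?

26 fewer payments

Monthly rate r = 18%/12 = 1.5% = 0.015.
At €50.00/mo: n = ⌈−ln(1 − rB₀/P)/ln(1+r)⌉ = 39 payments (last €17.42); total interest = total paid − €1,450.00 = €467.42.
At €125.00/mo: 13 payments (last €105.05); total interest €155.05.
Payments saved = 39 − 13 = 26.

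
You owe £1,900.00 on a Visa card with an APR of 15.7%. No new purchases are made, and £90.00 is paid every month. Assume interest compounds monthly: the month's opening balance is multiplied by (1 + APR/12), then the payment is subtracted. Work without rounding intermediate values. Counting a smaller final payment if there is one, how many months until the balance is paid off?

25 months

Monthly rate r = 15.7%/12 = 1.30833% = 0.0130833.
Recurrence: B ← B·(1+r) − £90.00.
Month 1: interest £24.86; balance after payment £1,834.86.
Month 2: interest £24.01; balance after payment £1,768.86.
Closed form: n = −ln(1 − rB₀/P)/ln(1+r) = −ln(0.7238)/ln(1.01308) ≈ 24.868, so the balance reaches zero during payment 25.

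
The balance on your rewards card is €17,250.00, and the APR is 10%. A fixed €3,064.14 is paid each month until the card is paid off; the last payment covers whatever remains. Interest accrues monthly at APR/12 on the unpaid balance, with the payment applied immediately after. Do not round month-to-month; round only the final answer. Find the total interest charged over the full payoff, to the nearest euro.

Monthly rate r = 10%/12 = 0.833333% = 0.00833333.
Payoff takes n = ⌈−ln(1 − rB₀/P)/ln(1+r)⌉ = ⌈5.790⌉ = 6 payments; the last is €2,422.67.
Total paid = 5·€3,064.14 + €2,422.67 = €17,743.37.
Total interest = total paid − principal = €17,743.37 − €17,250.00 = €493.37.

€493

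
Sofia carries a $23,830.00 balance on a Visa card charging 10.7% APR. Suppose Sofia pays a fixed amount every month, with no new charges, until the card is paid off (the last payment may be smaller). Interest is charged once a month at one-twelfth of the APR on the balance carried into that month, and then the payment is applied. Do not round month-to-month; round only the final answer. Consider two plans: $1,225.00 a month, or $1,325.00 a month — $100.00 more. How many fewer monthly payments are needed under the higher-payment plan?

Monthly rate r = 10.7%/12 = 0.891667% = 0.00891667.
At $1,225.00/mo: n = ⌈−ln(1 − rB₀/P)/ln(1+r)⌉ = 22 payments (last $564.73); total interest = total paid − $23,830.00 = $2,459.73.
At $1,325.00/mo: 20 payments (last $915.13); total interest $2,260.13.
Payments saved = 22 − 20 = 2.

2 fewer payments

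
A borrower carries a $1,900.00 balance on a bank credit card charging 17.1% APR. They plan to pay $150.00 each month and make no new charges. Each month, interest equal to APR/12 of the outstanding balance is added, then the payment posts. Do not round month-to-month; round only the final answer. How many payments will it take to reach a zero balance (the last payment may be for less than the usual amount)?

Monthly rate r = 17.1%/12 = 1.425% = 0.01425.
Recurrence: B ← B·(1+r) − $150.00.
Month 1: interest $27.07; balance after payment $1,777.08.
Month 2: interest $25.32; balance after payment $1,652.40.
Closed form: n = −ln(1 − rB₀/P)/ln(1+r) = −ln(0.8195)/ln(1.01425) ≈ 14.068, so the balance reaches zero during payment 15.

15 payments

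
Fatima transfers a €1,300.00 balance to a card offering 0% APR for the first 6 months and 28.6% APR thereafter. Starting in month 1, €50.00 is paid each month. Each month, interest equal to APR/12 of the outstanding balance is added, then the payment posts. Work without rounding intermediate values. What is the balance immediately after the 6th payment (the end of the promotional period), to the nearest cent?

€1,000.00

Promo months 1–6 at r₀ = 0%/12 = 0; months 7+ at r₁ = 28.6%/12 = 0.0238333.
After month 6 (no interest yet): B = €1,300.00 − 6·€50.00 = €1,000.00.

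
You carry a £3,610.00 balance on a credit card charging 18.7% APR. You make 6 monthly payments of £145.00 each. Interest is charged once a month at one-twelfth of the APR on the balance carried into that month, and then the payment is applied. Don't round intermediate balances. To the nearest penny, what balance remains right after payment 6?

£3,056.35

Monthly rate r = 18.7%/12 = 1.55833% = 0.0155833.
Each month: B ← B·(1+r) − £145.00.
Month 1: interest £56.26; balance after payment £3,521.26.
Month 2: interest £54.87; balance after payment £3,431.13.
Month 3: interest £53.47; balance after payment £3,339.60.
Month 4: interest £52.04; balance after payment £3,246.64.
Month 5: interest £50.59; balance after payment £3,152.23.
Month 6: interest £49.12; balance after payment £3,056.35.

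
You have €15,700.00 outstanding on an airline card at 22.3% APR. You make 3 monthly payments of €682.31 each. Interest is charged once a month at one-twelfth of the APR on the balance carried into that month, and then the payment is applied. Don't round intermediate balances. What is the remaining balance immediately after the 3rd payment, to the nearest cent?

€14,506.44

Monthly rate r = 22.3%/12 = 1.85833% = 0.0185833.
Each month: B ← B·(1+r) − €682.31.
Month 1: interest €291.76; balance after payment €15,309.45.
Month 2: interest €284.50; balance after payment €14,911.64.
Month 3: interest €277.11; balance after payment €14,506.44.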